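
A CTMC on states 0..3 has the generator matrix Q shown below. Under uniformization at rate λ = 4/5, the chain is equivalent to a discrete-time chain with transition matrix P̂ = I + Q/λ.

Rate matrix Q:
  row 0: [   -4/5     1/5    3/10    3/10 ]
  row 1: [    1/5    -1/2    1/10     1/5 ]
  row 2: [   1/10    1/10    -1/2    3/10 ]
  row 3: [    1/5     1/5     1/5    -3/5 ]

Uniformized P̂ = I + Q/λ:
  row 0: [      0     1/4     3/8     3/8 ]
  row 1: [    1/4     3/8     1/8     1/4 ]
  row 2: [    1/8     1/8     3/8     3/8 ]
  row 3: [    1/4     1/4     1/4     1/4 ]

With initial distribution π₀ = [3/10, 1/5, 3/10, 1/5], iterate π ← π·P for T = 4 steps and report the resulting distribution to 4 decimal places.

π = [0.1727, 0.2462, 0.2752, 0.3059]

t=0: π = [0.3000, 0.2000, 0.3000, 0.2000]
t=1: π = [0.1375, 0.2375, 0.3000, 0.3250]
t=2: π = [0.1781, 0.2422, 0.2750, 0.3047]
t=3: π = [0.1711, 0.2459, 0.2764, 0.3066]
t=4: π = [0.1727, 0.2462, 0.2752, 0.3059]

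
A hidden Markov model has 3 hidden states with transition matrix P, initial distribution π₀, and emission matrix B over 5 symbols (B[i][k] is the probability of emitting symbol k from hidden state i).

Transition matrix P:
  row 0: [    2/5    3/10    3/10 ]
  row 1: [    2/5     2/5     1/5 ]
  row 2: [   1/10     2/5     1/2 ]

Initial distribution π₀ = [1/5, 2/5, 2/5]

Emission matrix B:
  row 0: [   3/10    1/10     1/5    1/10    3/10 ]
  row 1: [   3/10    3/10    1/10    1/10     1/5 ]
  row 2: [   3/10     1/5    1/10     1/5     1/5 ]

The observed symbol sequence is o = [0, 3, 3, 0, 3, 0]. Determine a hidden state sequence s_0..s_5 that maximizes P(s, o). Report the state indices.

t=0: δ = [6.000e-02, 1.200e-01, 1.200e-01]  (obs o_0=0)
t=1: δ = [4.800e-03, 4.800e-03, 1.200e-02]  ψ = [1, 1, 2]  (obs o_1=3)
t=2: δ = [1.920e-04, 4.800e-04, 1.200e-03]  ψ = [0, 2, 2]  (obs o_2=3)
t=3: δ = [5.760e-05, 1.440e-04, 1.800e-04]  ψ = [1, 2, 2]  (obs o_3=0)
t=4: δ = [5.760e-06, 7.200e-06, 1.800e-05]  ψ = [1, 2, 2]  (obs o_4=3)
t=5: δ = [8.640e-07, 2.160e-06, 2.700e-06]  ψ = [1, 2, 2]  (obs o_5=0)
backtrack: best end state = 2; path = [2, 2, 2, 2, 2, 2]

path = [2, 2, 2, 2, 2, 2]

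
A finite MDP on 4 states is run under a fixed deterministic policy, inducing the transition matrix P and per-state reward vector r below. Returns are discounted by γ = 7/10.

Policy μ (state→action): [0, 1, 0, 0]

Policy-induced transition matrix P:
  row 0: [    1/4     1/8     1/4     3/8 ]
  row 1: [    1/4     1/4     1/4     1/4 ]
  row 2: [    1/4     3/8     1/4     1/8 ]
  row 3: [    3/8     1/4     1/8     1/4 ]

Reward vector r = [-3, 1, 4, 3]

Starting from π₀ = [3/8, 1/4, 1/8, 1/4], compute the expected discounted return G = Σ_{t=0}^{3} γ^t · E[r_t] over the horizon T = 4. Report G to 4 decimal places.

t=0: π = [0.3750, 0.2500, 0.1250, 0.2500], E[r] = 0.3750, γ^t·E[r] = 0.375000, running G = 0.375000
t=1: π = [0.2813, 0.2188, 0.2188, 0.2813], E[r] = 1.0938, γ^t·E[r] = 0.765625, running G = 1.140625
t=2: π = [0.2852, 0.2422, 0.2148, 0.2578], E[r] = 1.0195, γ^t·E[r] = 0.499570, running G = 1.640195
t=3: π = [0.2822, 0.2412, 0.2178, 0.2588], E[r] = 1.0420, γ^t·E[r] = 0.357403, running G = 1.997599

G = 1.9976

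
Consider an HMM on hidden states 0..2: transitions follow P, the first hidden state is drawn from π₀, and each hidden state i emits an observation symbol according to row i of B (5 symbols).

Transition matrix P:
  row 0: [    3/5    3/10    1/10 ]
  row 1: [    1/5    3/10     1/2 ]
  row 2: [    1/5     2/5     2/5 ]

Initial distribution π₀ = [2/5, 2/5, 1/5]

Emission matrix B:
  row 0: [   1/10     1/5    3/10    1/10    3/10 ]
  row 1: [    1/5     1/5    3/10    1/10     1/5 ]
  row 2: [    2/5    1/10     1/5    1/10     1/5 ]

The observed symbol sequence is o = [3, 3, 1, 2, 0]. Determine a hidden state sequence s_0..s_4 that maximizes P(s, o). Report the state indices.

path = [0, 0, 0, 1, 2]

t=0: δ = [4.000e-02, 4.000e-02, 2.000e-02]  (obs o_0=3)
t=1: δ = [2.400e-03, 1.200e-03, 2.000e-03]  ψ = [0, 0, 1]  (obs o_1=3)
t=2: δ = [2.880e-04, 1.600e-04, 8.000e-05]  ψ = [0, 2, 2]  (obs o_2=1)
t=3: δ = [5.184e-05, 2.592e-05, 1.600e-05]  ψ = [0, 0, 1]  (obs o_3=2)
t=4: δ = [3.110e-06, 3.110e-06, 5.184e-06]  ψ = [0, 0, 1]  (obs o_4=0)
backtrack: best end state = 2; path = [0, 0, 0, 1, 2]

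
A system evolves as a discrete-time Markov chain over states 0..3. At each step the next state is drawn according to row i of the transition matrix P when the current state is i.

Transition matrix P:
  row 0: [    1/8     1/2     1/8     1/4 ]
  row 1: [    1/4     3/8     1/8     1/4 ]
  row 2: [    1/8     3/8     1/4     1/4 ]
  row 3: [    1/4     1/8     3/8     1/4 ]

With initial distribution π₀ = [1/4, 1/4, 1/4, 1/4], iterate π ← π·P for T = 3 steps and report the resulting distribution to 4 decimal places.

π = [0.1982, 0.3374, 0.2144, 0.2500]

t=0: π = [0.2500, 0.2500, 0.2500, 0.2500]
t=1: π = [0.1875, 0.3438, 0.2188, 0.2500]
t=2: π = [0.1992, 0.3359, 0.2148, 0.2500]
t=3: π = [0.1982, 0.3374, 0.2144, 0.2500]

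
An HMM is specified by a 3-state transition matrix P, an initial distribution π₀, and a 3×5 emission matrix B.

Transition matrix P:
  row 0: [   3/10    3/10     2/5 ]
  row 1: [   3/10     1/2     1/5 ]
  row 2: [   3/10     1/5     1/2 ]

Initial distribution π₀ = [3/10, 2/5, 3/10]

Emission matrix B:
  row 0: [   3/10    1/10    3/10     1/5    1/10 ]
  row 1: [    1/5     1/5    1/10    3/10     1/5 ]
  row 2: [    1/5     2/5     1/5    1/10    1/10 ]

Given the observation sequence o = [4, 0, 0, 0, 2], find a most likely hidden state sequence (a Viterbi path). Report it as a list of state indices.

path = [1, 1, 1, 1, 0]

t=0: δ = [3.000e-02, 8.000e-02, 3.000e-02]  (obs o_0=4)
t=1: δ = [7.200e-03, 8.000e-03, 3.200e-03]  ψ = [1, 1, 1]  (obs o_1=0)
t=2: δ = [7.200e-04, 8.000e-04, 5.760e-04]  ψ = [1, 1, 0]  (obs o_2=0)
t=3: δ = [7.200e-05, 8.000e-05, 5.760e-05]  ψ = [1, 1, 0]  (obs o_3=0)
t=4: δ = [7.200e-06, 4.000e-06, 5.760e-06]  ψ = [1, 1, 0]  (obs o_4=2)
backtrack: best end state = 0; path = [1, 1, 1, 1, 0]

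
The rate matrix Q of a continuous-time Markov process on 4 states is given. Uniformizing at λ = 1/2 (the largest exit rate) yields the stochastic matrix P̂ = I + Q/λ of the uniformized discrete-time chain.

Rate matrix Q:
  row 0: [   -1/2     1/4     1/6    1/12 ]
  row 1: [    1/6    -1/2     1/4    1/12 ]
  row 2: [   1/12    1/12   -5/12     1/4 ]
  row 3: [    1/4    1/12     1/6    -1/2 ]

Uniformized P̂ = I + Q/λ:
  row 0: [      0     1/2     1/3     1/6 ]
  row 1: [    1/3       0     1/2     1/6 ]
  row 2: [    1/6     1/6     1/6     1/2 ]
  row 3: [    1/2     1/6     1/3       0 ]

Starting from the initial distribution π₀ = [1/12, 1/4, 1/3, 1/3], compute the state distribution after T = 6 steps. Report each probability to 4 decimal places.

π = [0.2382, 0.2127, 0.3152, 0.2339]

t=0: π = [0.0833, 0.2500, 0.3333, 0.3333]
t=1: π = [0.3056, 0.1528, 0.3194, 0.2222]
t=2: π = [0.2153, 0.2431, 0.3056, 0.2361]
t=3: π = [0.2500, 0.1979, 0.3229, 0.2292]
t=4: π = [0.2344, 0.2170, 0.3125, 0.2361]
t=5: π = [0.2425, 0.2086, 0.3174, 0.2315]
t=6: π = [0.2382, 0.2127, 0.3152, 0.2339]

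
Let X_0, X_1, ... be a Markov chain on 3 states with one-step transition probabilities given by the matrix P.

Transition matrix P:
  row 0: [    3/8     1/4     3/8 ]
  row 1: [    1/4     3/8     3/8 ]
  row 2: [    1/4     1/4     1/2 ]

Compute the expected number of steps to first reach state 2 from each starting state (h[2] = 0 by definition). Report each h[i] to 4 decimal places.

h = [2.6667, 2.6667, 0.0000]

First-step conditioning: h[2] = 0; for i ≠ 2, h[i] = 1 + Σ_k P[i][k]·h[k].
  h[0] = 1 + 3/8·h[0] + 1/4·h[1]
  h[1] = 1 + 1/4·h[0] + 3/8·h[1]
Solving the 2×2 linear system over states ≠ 2 gives exactly h = [8/3, 8/3, 0] (h[2] = 0 is the target).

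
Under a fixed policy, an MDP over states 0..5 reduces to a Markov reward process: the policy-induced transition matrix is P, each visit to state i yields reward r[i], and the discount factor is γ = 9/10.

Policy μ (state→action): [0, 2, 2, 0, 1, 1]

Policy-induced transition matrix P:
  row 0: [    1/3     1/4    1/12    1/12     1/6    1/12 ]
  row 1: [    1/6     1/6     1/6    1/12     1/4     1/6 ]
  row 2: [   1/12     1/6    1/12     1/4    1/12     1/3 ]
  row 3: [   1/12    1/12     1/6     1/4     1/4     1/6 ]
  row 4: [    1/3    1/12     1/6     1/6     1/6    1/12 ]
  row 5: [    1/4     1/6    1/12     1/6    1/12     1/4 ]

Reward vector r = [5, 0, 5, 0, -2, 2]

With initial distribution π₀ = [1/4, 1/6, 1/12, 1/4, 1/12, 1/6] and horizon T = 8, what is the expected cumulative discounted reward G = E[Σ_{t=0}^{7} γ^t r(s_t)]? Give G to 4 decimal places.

G = 9.8789

t=0: π = [0.2500, 0.1667, 0.0833, 0.2500, 0.0833, 0.1667], E[r] = 1.8333, γ^t·E[r] = 1.833333, running G = 1.833333
t=1: π = [0.2083, 0.1597, 0.1250, 0.1597, 0.1806, 0.1667], E[r] = 1.6389, γ^t·E[r] = 1.475000, running G = 3.308333
t=2: π = [0.2216, 0.1557, 0.1250, 0.1597, 0.1690, 0.1690], E[r] = 1.7332, γ^t·E[r] = 1.403906, running G = 4.712240
t=3: π = [0.2221, 0.1577, 0.1237, 0.1590, 0.1685, 0.1690], E[r] = 1.7303, γ^t·E[r] = 1.261371, running G = 5.973611
t=4: π = [0.2223, 0.1579, 0.1238, 0.1586, 0.1687, 0.1688], E[r] = 1.7306, γ^t·E[r] = 1.135445, running G = 7.109056
t=5: π = [0.2224, 0.1579, 0.1238, 0.1585, 0.1687, 0.1688], E[r] = 1.7309, γ^t·E[r] = 1.022074, running G = 8.131129
t=6: π = [0.2224, 0.1579, 0.1238, 0.1585, 0.1687, 0.1688], E[r] = 1.7309, γ^t·E[r] = 0.919881, running G = 9.051010
t=7: π = [0.2224, 0.1579, 0.1238, 0.1585, 0.1687, 0.1688], E[r] = 1.7309, γ^t·E[r] = 0.827896, running G = 9.878906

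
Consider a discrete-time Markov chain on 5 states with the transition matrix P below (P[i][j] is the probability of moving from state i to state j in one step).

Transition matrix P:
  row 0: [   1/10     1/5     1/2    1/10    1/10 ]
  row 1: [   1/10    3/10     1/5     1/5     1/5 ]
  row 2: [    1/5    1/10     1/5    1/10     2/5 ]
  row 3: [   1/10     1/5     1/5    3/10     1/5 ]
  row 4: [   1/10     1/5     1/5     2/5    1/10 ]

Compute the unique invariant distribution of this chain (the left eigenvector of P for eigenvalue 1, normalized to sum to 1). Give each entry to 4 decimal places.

π = [0.1237, 0.1959, 0.2371, 0.2296, 0.2137]

Balance equations π_j = Σ_i π_i·P[i][j]:
  π_0 = 1/10·π_0 + 1/10·π_1 + 1/5·π_2 + 1/10·π_3 + 1/10·π_4
  π_1 = 1/5·π_0 + 3/10·π_1 + 1/10·π_2 + 1/5·π_3 + 1/5·π_4
  π_2 = 1/2·π_0 + 1/5·π_1 + 1/5·π_2 + 1/5·π_3 + 1/5·π_4
  π_3 = 1/10·π_0 + 1/5·π_1 + 1/10·π_2 + 3/10·π_3 + 2/5·π_4
  normalize: π_0 + π_1 + π_2 + π_3 + π_4 = 1
Solving the linear system gives exactly π = [12/97, 19/97, 23/97, 245/1067, 228/1067].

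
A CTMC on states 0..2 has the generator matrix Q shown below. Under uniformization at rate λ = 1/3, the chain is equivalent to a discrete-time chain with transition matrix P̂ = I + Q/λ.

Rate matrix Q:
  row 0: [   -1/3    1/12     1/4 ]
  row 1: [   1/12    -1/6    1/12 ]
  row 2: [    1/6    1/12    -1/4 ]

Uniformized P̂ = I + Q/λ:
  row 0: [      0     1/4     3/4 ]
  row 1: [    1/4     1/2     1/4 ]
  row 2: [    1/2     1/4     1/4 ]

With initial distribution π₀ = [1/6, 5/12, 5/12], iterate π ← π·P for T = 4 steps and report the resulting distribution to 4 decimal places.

π = [0.2725, 0.3337, 0.3939]

t=0: π = [0.1667, 0.4167, 0.4167]
t=1: π = [0.3125, 0.3542, 0.3333]
t=2: π = [0.2552, 0.3385, 0.4063]
t=3: π = [0.2878, 0.3346, 0.3776]
t=4: π = [0.2725, 0.3337, 0.3939]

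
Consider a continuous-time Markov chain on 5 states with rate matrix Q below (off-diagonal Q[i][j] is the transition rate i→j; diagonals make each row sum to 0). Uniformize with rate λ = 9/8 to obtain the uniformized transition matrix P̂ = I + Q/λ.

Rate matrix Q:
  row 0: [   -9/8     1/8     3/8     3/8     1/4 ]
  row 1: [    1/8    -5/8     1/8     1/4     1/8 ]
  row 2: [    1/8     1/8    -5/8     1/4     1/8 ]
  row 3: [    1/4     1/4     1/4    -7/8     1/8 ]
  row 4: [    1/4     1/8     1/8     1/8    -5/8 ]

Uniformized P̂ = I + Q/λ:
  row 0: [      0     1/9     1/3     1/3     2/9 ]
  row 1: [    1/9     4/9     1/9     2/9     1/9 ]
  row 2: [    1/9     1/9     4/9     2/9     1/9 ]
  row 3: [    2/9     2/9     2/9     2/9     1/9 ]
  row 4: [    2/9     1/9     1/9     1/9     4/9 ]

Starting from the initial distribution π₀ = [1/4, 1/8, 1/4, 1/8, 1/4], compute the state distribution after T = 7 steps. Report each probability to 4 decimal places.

π = [0.1407, 0.2027, 0.2497, 0.2167, 0.1902]

t=0: π = [0.2500, 0.1250, 0.2500, 0.1250, 0.2500]
t=1: π = [0.1250, 0.1667, 0.2639, 0.2222, 0.2222]
t=2: π = [0.1466, 0.1914, 0.2515, 0.2114, 0.1991]
t=3: π = [0.1404, 0.1984, 0.2510, 0.2164, 0.1938]
t=4: π = [0.1411, 0.2013, 0.2500, 0.2163, 0.1913]
t=5: π = [0.1407, 0.2022, 0.2498, 0.2166, 0.1906]
t=6: π = [0.1407, 0.2026, 0.2497, 0.2167, 0.1903]
t=7: π = [0.1407, 0.2027, 0.2497, 0.2167, 0.1902]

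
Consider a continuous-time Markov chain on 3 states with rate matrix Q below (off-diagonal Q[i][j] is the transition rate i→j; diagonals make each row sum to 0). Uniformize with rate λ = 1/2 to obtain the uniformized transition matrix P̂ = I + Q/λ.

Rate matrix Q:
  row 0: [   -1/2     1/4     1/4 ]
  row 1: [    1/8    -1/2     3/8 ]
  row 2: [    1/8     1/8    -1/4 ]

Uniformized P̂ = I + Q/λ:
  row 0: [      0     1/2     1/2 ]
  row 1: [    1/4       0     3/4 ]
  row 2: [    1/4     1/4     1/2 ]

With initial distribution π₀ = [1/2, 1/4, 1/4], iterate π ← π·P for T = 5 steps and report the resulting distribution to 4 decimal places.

t=0: π = [0.5000, 0.2500, 0.2500]
t=1: π = [0.1250, 0.3125, 0.5625]
t=2: π = [0.2188, 0.2031, 0.5781]
t=3: π = [0.1953, 0.2539, 0.5508]
t=4: π = [0.2012, 0.2354, 0.5635]
t=5: π = [0.1997, 0.2415, 0.5588]

π = [0.1997, 0.2415, 0.5588]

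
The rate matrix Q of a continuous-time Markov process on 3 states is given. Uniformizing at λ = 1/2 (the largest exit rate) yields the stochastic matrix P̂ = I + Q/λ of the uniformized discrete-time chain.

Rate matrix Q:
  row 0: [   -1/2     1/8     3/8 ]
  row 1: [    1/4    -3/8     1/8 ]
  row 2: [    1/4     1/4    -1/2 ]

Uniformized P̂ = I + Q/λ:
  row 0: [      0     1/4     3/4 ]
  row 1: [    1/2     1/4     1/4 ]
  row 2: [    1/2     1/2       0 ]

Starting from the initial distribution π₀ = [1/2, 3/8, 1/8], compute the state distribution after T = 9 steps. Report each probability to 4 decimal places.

π = [0.3330, 0.3330, 0.3340]

t=0: π = [0.5000, 0.3750, 0.1250]
t=1: π = [0.2500, 0.2813, 0.4688]
t=2: π = [0.3750, 0.3672, 0.2578]
t=3: π = [0.3125, 0.3145, 0.3730]
t=4: π = [0.3438, 0.3433, 0.3130]
t=5: π = [0.3281, 0.3282, 0.3436]
t=6: π = [0.3359, 0.3359, 0.3282]
t=7: π = [0.3320, 0.3320, 0.3359]
t=8: π = [0.3340, 0.3340, 0.3320]
t=9: π = [0.3330, 0.3330, 0.3340]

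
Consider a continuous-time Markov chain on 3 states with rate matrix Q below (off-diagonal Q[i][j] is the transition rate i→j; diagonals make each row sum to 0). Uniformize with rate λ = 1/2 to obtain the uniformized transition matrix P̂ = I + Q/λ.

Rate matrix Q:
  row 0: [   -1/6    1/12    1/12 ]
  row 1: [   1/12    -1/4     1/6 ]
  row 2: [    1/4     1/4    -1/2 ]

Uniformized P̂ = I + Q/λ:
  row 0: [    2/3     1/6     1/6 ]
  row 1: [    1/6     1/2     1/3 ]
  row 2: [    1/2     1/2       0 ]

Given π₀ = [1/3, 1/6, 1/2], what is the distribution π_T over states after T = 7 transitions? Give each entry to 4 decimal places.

t=0: π = [0.3333, 0.1667, 0.5000]
t=1: π = [0.5000, 0.3889, 0.1111]
t=2: π = [0.4537, 0.3333, 0.2130]
t=3: π = [0.4645, 0.3488, 0.1867]
t=4: π = [0.4612, 0.3452, 0.1937]
t=5: π = [0.4618, 0.3463, 0.1919]
t=6: π = [0.4615, 0.3461, 0.1924]
t=7: π = [0.4616, 0.3462, 0.1923]

π = [0.4616, 0.3462, 0.1923]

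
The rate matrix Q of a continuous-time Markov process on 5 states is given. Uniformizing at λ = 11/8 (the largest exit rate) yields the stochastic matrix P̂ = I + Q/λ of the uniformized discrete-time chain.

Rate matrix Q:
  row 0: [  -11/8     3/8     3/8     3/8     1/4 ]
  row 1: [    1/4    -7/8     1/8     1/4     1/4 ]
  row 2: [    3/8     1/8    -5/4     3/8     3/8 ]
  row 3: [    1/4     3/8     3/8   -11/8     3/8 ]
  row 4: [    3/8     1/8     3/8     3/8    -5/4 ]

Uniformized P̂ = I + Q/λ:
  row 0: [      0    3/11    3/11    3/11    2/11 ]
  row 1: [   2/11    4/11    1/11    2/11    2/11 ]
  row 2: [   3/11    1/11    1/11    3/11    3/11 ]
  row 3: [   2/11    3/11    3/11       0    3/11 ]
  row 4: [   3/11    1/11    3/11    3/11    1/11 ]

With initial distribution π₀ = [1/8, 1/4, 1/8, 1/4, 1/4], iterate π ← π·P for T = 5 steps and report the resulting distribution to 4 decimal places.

t=0: π = [0.1250, 0.2500, 0.1250, 0.2500, 0.2500]
t=1: π = [0.1932, 0.2273, 0.2045, 0.1818, 0.1932]
t=2: π = [0.1829, 0.2211, 0.1942, 0.2025, 0.1994]
t=3: π = [0.1844, 0.2213, 0.1972, 0.1974, 0.1998]
t=4: π = [0.1844, 0.2207, 0.1966, 0.1988, 0.1995]
t=5: π = [0.1843, 0.2208, 0.1969, 0.1985, 0.1996]

π = [0.1843, 0.2208, 0.1969, 0.1985, 0.1996]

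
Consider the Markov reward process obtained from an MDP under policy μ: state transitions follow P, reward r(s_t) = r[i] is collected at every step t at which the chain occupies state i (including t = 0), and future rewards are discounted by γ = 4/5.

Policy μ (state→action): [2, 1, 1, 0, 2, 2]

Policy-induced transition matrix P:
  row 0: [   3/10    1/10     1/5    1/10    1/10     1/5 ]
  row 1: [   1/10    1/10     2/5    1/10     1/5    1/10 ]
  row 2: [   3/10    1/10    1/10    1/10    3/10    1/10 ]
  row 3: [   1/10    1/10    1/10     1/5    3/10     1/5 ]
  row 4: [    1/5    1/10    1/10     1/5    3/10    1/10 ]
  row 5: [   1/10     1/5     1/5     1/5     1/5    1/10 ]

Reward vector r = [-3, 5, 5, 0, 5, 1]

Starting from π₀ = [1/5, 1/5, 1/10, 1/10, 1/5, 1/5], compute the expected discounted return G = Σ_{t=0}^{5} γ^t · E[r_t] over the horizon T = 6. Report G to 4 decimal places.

G = 7.9548

t=0: π = [0.2000, 0.2000, 0.1000, 0.1000, 0.2000, 0.2000], E[r] = 2.1000, γ^t·E[r] = 2.100000, running G = 2.100000
t=1: π = [0.1800, 0.1200, 0.2000, 0.1500, 0.2200, 0.1300], E[r] = 2.2900, γ^t·E[r] = 1.832000, running G = 3.932000
t=2: π = [0.1980, 0.1130, 0.1670, 0.1500, 0.2390, 0.1330], E[r] = 2.1340, γ^t·E[r] = 1.365760, running G = 5.297760
t=3: π = [0.1969, 0.1133, 0.1670, 0.1522, 0.2358, 0.1348], E[r] = 2.1246, γ^t·E[r] = 1.087795, running G = 6.385555
t=4: π = [0.1964, 0.1135, 0.1672, 0.1523, 0.2358, 0.1349], E[r] = 2.1281, γ^t·E[r] = 0.871662, running G = 7.257217
t=5: π = [0.1963, 0.1135, 0.1672, 0.1523, 0.2359, 0.1349], E[r] = 2.1288, γ^t·E[r] = 0.697553, running G = 7.954770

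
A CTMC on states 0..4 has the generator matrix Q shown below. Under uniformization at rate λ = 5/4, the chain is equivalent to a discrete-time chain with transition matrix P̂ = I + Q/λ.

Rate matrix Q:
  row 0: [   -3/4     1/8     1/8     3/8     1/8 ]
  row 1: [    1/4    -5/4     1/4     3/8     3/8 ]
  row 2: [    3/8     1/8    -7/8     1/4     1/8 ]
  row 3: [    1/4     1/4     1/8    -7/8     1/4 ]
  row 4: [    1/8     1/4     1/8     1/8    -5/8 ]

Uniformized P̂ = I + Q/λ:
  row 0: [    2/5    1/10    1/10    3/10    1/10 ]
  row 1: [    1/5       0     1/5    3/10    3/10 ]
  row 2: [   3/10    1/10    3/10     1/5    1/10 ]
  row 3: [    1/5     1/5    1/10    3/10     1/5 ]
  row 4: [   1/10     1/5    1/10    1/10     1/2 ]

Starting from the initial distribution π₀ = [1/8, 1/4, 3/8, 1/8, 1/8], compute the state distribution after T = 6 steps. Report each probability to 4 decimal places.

π = [0.2367, 0.1351, 0.1419, 0.2359, 0.2505]

t=0: π = [0.1250, 0.2500, 0.3750, 0.1250, 0.1250]
t=1: π = [0.2500, 0.1000, 0.2000, 0.2375, 0.2125]
t=2: π = [0.2488, 0.1350, 0.1500, 0.2375, 0.2288]
t=3: π = [0.2419, 0.1331, 0.1435, 0.2393, 0.2423]
t=4: π = [0.2385, 0.1348, 0.1420, 0.2372, 0.2475]
t=5: π = [0.2372, 0.1350, 0.1419, 0.2363, 0.2497]
t=6: π = [0.2367, 0.1351, 0.1419, 0.2359, 0.2505]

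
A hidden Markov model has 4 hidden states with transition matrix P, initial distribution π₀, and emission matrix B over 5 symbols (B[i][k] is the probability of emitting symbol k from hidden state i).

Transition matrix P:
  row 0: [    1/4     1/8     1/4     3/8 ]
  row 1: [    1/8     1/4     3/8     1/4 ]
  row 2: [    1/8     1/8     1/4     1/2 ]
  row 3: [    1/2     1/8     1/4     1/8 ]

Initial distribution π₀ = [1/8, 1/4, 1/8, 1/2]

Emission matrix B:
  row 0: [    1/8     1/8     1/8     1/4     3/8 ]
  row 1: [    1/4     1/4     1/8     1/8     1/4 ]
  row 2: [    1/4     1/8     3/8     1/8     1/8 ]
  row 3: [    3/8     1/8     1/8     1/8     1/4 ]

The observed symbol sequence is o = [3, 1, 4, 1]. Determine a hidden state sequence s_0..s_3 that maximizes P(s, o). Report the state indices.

t=0: δ = [3.125e-02, 3.125e-02, 1.562e-02, 6.250e-02]  (obs o_0=3)
t=1: δ = [3.906e-03, 1.953e-03, 1.953e-03, 1.465e-03]  ψ = [3, 1, 3, 0]  (obs o_1=1)
t=2: δ = [3.662e-04, 1.221e-04, 1.221e-04, 3.662e-04]  ψ = [0, 0, 0, 0]  (obs o_2=4)
t=3: δ = [2.289e-05, 1.144e-05, 1.144e-05, 1.717e-05]  ψ = [3, 0, 0, 0]  (obs o_3=1)
backtrack: best end state = 0; path = [3, 0, 3, 0]

path = [3, 0, 3, 0]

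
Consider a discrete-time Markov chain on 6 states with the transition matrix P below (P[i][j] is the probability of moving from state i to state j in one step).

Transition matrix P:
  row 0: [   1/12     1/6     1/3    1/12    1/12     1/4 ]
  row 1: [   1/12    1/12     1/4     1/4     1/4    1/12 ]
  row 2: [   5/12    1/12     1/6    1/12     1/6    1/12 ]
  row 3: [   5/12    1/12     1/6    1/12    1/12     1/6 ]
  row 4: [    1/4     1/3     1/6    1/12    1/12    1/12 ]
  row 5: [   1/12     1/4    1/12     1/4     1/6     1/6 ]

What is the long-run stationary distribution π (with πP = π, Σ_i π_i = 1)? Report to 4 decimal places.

π = [0.2193, 0.1602, 0.2047, 0.1339, 0.1390, 0.1430]

Balance equations π_j = Σ_i π_i·P[i][j]:
  π_0 = 1/12·π_0 + 1/12·π_1 + 5/12·π_2 + 5/12·π_3 + 1/4·π_4 + 1/12·π_5
  π_1 = 1/6·π_0 + 1/12·π_1 + 1/12·π_2 + 1/12·π_3 + 1/3·π_4 + 1/4·π_5
  π_2 = 1/3·π_0 + 1/4·π_1 + 1/6·π_2 + 1/6·π_3 + 1/6·π_4 + 1/12·π_5
  π_3 = 1/12·π_0 + 1/4·π_1 + 1/12·π_2 + 1/12·π_3 + 1/12·π_4 + 1/4·π_5
  π_4 = 1/12·π_0 + 1/4·π_1 + 1/6·π_2 + 1/12·π_3 + 1/12·π_4 + 1/6·π_5
  normalize: π_0 + π_1 + π_2 + π_3 + π_4 + π_5 = 1
Solving the linear system gives exactly π = [18535/84504, 27073/169008, 34589/169008, 7541/56336, 839/6036, 24161/169008].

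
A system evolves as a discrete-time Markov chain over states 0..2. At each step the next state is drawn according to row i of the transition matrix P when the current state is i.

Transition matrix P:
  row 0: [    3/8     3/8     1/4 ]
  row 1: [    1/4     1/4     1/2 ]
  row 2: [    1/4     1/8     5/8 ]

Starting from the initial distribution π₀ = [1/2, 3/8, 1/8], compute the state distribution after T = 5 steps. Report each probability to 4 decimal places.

π = [0.2857, 0.2246, 0.4897]

t=0: π = [0.5000, 0.3750, 0.1250]
t=1: π = [0.3125, 0.2969, 0.3906]
t=2: π = [0.2891, 0.2402, 0.4707]
t=3: π = [0.2861, 0.2273, 0.4866]
t=4: π = [0.2858, 0.2249, 0.4893]
t=5: π = [0.2857, 0.2246, 0.4897]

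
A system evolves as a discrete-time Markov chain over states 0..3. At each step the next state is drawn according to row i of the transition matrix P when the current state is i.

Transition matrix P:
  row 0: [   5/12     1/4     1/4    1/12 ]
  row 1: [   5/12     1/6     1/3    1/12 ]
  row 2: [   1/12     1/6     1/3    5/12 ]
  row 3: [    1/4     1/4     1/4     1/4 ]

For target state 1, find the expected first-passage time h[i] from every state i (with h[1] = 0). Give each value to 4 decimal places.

First-step conditioning: h[1] = 0; for i ≠ 1, h[i] = 1 + Σ_k P[i][k]·h[k].
  h[0] = 1 + 5/12·h[0] + 1/4·h[2] + 1/12·h[3]
  h[2] = 1 + 1/12·h[0] + 1/3·h[2] + 5/12·h[3]
  h[3] = 1 + 1/4·h[0] + 1/4·h[2] + 1/4·h[3]
Solving the 3×3 linear system over states ≠ 1 gives exactly h = [22/5, 0, 24/5, 22/5] (h[1] = 0 is the target).

h = [4.4000, 0.0000, 4.8000, 4.4000]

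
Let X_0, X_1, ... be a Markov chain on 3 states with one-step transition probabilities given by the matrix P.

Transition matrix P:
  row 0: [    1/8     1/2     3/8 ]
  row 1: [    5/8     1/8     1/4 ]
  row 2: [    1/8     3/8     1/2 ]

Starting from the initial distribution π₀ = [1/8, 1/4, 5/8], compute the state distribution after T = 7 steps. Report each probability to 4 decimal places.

t=0: π = [0.1250, 0.2500, 0.6250]
t=1: π = [0.2500, 0.3281, 0.4219]
t=2: π = [0.2891, 0.3242, 0.3867]
t=3: π = [0.2871, 0.3301, 0.3828]
t=4: π = [0.2900, 0.3284, 0.3816]
t=5: π = [0.2892, 0.3292, 0.3817]
t=6: π = [0.2896, 0.3289, 0.3816]
t=7: π = [0.2894, 0.3290, 0.3816]

π = [0.2894, 0.3290, 0.3816]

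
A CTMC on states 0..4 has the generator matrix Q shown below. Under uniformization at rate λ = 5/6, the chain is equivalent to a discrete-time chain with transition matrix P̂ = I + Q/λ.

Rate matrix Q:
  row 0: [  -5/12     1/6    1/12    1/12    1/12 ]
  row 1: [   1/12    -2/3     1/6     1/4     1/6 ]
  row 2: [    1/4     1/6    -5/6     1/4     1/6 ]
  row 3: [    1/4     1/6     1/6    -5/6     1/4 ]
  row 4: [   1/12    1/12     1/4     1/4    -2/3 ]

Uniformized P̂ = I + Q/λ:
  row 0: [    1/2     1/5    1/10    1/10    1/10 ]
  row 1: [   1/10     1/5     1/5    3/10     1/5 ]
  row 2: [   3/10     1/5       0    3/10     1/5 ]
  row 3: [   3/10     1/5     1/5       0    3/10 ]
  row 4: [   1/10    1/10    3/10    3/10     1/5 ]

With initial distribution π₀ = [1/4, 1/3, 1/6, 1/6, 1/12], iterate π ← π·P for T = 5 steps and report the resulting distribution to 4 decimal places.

t=0: π = [0.2500, 0.3333, 0.1667, 0.1667, 0.0833]
t=1: π = [0.2667, 0.1917, 0.1500, 0.2000, 0.1917]
t=2: π = [0.2767, 0.1808, 0.1625, 0.1867, 0.1933]
t=3: π = [0.2805, 0.1807, 0.1592, 0.1887, 0.1910]
t=4: π = [0.2818, 0.1809, 0.1592, 0.1873, 0.1908]
t=5: π = [0.2820, 0.1809, 0.1591, 0.1875, 0.1906]

π = [0.2820, 0.1809, 0.1591, 0.1875, 0.1906]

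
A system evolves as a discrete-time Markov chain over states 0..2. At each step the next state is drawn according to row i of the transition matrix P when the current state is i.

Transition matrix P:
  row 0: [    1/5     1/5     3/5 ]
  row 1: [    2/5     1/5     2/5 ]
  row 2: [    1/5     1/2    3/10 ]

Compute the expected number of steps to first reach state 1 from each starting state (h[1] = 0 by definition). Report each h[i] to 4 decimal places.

h = [2.9545, 0.0000, 2.2727]

First-step conditioning: h[1] = 0; for i ≠ 1, h[i] = 1 + Σ_k P[i][k]·h[k].
  h[0] = 1 + 1/5·h[0] + 3/5·h[2]
  h[2] = 1 + 1/5·h[0] + 3/10·h[2]
Solving the 2×2 linear system over states ≠ 1 gives exactly h = [65/22, 0, 25/11] (h[1] = 0 is the target).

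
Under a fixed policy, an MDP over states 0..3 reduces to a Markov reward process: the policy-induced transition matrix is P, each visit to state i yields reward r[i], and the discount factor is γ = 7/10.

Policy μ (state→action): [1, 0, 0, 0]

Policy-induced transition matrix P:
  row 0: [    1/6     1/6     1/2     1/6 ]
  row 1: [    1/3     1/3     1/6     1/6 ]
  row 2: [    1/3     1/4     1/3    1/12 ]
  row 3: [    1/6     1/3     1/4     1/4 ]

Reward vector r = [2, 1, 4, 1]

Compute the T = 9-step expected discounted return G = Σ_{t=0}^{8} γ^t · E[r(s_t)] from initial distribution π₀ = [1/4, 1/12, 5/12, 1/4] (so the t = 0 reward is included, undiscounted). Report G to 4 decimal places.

t=0: π = [0.2500, 0.0833, 0.4167, 0.2500], E[r] = 2.5000, γ^t·E[r] = 2.500000, running G = 2.500000
t=1: π = [0.2500, 0.2569, 0.3403, 0.1528], E[r] = 2.2708, γ^t·E[r] = 1.589583, running G = 4.089583
t=2: π = [0.2662, 0.2633, 0.3194, 0.1510], E[r] = 2.2245, γ^t·E[r] = 1.090023, running G = 5.179606
t=3: π = [0.2638, 0.2623, 0.3212, 0.1526], E[r] = 2.2275, γ^t·E[r] = 0.764025, running G = 5.943632
t=4: π = [0.2639, 0.2626, 0.3209, 0.1526], E[r] = 2.2265, γ^t·E[r] = 0.534581, running G = 6.478213
t=5: π = [0.2639, 0.2626, 0.3208, 0.1526], E[r] = 2.2264, γ^t·E[r] = 0.374194, running G = 6.852407
t=6: π = [0.2639, 0.2626, 0.3208, 0.1527], E[r] = 2.2264, γ^t·E[r] = 0.261933, running G = 7.114341
t=7: π = [0.2639, 0.2626, 0.3208, 0.1527], E[r] = 2.2264, γ^t·E[r] = 0.183353, running G = 7.297694
t=8: π = [0.2639, 0.2626, 0.3208, 0.1527], E[r] = 2.2264, γ^t·E[r] = 0.128347, running G = 7.426041

G = 7.4260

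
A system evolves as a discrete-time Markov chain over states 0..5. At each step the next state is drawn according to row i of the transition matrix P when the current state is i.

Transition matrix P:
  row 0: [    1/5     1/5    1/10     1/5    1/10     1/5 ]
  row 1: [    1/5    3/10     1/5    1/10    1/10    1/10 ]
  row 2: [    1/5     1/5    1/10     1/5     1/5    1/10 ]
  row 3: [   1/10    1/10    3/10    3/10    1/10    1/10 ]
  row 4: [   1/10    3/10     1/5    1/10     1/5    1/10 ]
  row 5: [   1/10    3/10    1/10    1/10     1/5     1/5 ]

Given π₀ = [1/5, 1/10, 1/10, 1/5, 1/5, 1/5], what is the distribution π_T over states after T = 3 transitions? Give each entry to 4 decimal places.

t=0: π = [0.2000, 0.1000, 0.1000, 0.2000, 0.2000, 0.2000]
t=1: π = [0.1400, 0.2300, 0.1700, 0.1700, 0.1500, 0.1400]
t=2: π = [0.1540, 0.2350, 0.1720, 0.1650, 0.1460, 0.1280]
t=3: π = [0.1561, 0.2344, 0.1711, 0.1656, 0.1446, 0.1282]

π = [0.1561, 0.2344, 0.1711, 0.1656, 0.1446, 0.1282]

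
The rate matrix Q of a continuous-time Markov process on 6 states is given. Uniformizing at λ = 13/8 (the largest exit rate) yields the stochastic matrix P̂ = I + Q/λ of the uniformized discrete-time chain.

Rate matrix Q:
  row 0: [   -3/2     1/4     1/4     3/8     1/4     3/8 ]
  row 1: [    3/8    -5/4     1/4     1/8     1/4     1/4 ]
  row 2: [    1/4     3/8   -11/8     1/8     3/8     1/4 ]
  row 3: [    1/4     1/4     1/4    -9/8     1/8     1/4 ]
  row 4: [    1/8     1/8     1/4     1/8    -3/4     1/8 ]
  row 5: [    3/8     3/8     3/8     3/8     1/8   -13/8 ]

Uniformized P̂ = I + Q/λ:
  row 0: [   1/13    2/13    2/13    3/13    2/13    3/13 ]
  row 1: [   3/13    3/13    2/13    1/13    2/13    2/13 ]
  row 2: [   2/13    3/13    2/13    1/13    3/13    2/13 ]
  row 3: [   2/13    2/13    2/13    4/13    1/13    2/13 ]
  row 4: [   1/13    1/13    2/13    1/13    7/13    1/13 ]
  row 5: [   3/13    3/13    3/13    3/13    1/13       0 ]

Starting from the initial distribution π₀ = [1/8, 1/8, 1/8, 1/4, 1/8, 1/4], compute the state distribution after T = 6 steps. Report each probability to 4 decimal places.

π = [0.1476, 0.1715, 0.1637, 0.1552, 0.2343, 0.1276]

t=0: π = [0.1250, 0.1250, 0.1250, 0.2500, 0.1250, 0.2500]
t=1: π = [0.1635, 0.1827, 0.1731, 0.1923, 0.1731, 0.1154]
t=2: π = [0.1509, 0.1768, 0.1627, 0.1642, 0.2101, 0.1354]
t=3: π = [0.1501, 0.1742, 0.1643, 0.1589, 0.2241, 0.1285]
t=4: π = [0.1483, 0.1725, 0.1637, 0.1564, 0.2306, 0.1284]
t=5: π = [0.1478, 0.1719, 0.1637, 0.1556, 0.2332, 0.1278]
t=6: π = [0.1476, 0.1715, 0.1637, 0.1552, 0.2343, 0.1276]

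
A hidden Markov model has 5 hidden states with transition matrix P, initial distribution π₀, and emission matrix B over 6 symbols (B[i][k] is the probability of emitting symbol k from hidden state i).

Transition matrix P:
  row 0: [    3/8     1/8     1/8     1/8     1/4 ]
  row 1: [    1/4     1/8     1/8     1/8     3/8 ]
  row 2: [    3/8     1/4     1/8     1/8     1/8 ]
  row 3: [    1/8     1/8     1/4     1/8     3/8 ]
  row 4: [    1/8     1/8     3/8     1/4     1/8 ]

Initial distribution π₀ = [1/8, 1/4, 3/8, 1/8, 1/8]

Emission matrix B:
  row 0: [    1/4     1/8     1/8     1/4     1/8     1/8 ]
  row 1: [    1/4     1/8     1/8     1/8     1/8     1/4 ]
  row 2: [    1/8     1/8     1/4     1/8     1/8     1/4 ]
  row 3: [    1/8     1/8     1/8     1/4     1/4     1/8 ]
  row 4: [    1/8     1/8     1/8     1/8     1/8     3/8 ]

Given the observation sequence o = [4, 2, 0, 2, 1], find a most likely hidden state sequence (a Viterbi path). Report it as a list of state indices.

t=0: δ = [1.562e-02, 3.125e-02, 4.688e-02, 3.125e-02, 1.562e-02]  (obs o_0=4)
t=1: δ = [2.197e-03, 1.465e-03, 1.953e-03, 7.324e-04, 1.465e-03]  ψ = [2, 2, 3, 2, 1]  (obs o_1=2)
t=2: δ = [2.060e-04, 1.221e-04, 6.866e-05, 4.578e-05, 6.866e-05]  ψ = [0, 2, 4, 4, 0]  (obs o_2=0)
t=3: δ = [9.656e-06, 3.219e-06, 6.437e-06, 3.219e-06, 6.437e-06]  ψ = [0, 0, 0, 0, 0]  (obs o_3=2)
t=4: δ = [4.526e-07, 2.012e-07, 3.017e-07, 2.012e-07, 3.017e-07]  ψ = [0, 2, 4, 4, 0]  (obs o_4=1)
backtrack: best end state = 0; path = [2, 0, 0, 0, 0]

path = [2, 0, 0, 0, 0]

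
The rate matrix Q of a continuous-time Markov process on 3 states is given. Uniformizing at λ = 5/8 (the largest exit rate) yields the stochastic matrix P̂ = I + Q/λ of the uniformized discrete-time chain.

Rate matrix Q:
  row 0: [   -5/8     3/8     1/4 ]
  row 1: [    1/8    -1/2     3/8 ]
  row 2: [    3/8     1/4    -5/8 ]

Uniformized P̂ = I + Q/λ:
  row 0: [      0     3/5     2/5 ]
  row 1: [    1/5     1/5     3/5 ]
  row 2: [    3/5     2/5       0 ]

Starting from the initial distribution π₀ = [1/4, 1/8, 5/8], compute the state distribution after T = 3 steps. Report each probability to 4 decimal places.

t=0: π = [0.2500, 0.1250, 0.6250]
t=1: π = [0.4000, 0.4250, 0.1750]
t=2: π = [0.1900, 0.3950, 0.4150]
t=3: π = [0.3280, 0.3590, 0.3130]

π = [0.3280, 0.3590, 0.3130]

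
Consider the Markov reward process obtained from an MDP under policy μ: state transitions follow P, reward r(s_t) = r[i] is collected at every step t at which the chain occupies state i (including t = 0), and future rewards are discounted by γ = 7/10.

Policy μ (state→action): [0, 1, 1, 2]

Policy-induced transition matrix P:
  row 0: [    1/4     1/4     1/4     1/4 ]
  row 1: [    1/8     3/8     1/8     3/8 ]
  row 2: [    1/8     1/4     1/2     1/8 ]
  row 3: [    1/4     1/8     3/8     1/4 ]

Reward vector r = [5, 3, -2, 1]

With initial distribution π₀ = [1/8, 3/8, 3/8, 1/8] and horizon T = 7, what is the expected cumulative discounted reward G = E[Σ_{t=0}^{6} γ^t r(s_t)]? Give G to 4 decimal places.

t=0: π = [0.1250, 0.3750, 0.3750, 0.1250], E[r] = 1.1250, γ^t·E[r] = 1.125000, running G = 1.125000
t=1: π = [0.1563, 0.2813, 0.3125, 0.2500], E[r] = 1.2500, γ^t·E[r] = 0.875000, running G = 2.000000
t=2: π = [0.1758, 0.2539, 0.3242, 0.2461], E[r] = 1.2383, γ^t·E[r] = 0.606758, running G = 2.606758
t=3: π = [0.1777, 0.2510, 0.3301, 0.2412], E[r] = 1.2227, γ^t·E[r] = 0.419371, running G = 3.026129
t=4: π = [0.1774, 0.2512, 0.3313, 0.2401], E[r] = 1.2180, γ^t·E[r] = 0.292446, running G = 3.318575
t=5: π = [0.1772, 0.2514, 0.3314, 0.2400], E[r] = 1.2172, γ^t·E[r] = 0.204576, running G = 3.523151
t=6: π = [0.1771, 0.2514, 0.3314, 0.2400], E[r] = 1.2171, γ^t·E[r] = 0.143195, running G = 3.666346

G = 3.6663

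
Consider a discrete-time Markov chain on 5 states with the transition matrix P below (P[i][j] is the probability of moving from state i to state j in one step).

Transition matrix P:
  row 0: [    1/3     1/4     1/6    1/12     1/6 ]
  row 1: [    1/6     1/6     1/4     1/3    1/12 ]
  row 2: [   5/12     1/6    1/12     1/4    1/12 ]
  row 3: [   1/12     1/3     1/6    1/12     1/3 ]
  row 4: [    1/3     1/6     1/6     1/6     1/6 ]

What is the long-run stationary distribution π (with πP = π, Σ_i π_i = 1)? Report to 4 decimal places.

π = [0.2660, 0.2189, 0.1707, 0.1802, 0.1642]

Balance equations π_j = Σ_i π_i·P[i][j]:
  π_0 = 1/3·π_0 + 1/6·π_1 + 5/12·π_2 + 1/12·π_3 + 1/3·π_4
  π_1 = 1/4·π_0 + 1/6·π_1 + 1/6·π_2 + 1/3·π_3 + 1/6·π_4
  π_2 = 1/6·π_0 + 1/4·π_1 + 1/12·π_2 + 1/6·π_3 + 1/6·π_4
  π_3 = 1/12·π_0 + 1/3·π_1 + 1/4·π_2 + 1/12·π_3 + 1/6·π_4
  normalize: π_0 + π_1 + π_2 + π_3 + π_4 = 1
Solving the linear system gives exactly π = [112/421, 645/2947, 503/2947, 531/2947, 484/2947].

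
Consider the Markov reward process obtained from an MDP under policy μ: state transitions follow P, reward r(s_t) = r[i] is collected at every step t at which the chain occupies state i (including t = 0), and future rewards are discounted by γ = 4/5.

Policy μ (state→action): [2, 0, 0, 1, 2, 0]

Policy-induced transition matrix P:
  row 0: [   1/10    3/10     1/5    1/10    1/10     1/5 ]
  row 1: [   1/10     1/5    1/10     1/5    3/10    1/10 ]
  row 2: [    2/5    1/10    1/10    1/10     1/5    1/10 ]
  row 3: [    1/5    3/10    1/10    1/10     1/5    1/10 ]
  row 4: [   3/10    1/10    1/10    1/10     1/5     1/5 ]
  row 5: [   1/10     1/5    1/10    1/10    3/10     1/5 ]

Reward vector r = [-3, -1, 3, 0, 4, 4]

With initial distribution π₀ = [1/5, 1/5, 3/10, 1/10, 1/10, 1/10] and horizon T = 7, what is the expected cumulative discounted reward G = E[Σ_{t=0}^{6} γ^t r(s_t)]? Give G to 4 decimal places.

G = 3.9393

t=0: π = [0.2000, 0.2000, 0.3000, 0.1000, 0.1000, 0.1000], E[r] = 0.9000, γ^t·E[r] = 0.900000, running G = 0.900000
t=1: π = [0.2200, 0.1900, 0.1200, 0.1200, 0.2100, 0.1400], E[r] = 0.9100, γ^t·E[r] = 0.728000, running G = 1.628000
t=2: π = [0.1900, 0.2010, 0.1220, 0.1190, 0.2110, 0.1570], E[r] = 1.0670, γ^t·E[r] = 0.682880, running G = 2.310880
t=3: π = [0.1907, 0.1976, 0.1190, 0.1201, 0.2168, 0.1558], E[r] = 1.0777, γ^t·E[r] = 0.551782, running G = 2.862662
t=4: π = [0.1911, 0.1975, 0.1191, 0.1198, 0.2163, 0.1563], E[r] = 1.0769, γ^t·E[r] = 0.441098, running G = 3.303761
t=5: π = [0.1910, 0.1975, 0.1191, 0.1198, 0.2163, 0.1564], E[r] = 1.0775, γ^t·E[r] = 0.353072, running G = 3.656833
t=6: π = [0.1910, 0.1975, 0.1191, 0.1198, 0.2163, 0.1564], E[r] = 1.0775, γ^t·E[r] = 0.282458, running G = 3.939290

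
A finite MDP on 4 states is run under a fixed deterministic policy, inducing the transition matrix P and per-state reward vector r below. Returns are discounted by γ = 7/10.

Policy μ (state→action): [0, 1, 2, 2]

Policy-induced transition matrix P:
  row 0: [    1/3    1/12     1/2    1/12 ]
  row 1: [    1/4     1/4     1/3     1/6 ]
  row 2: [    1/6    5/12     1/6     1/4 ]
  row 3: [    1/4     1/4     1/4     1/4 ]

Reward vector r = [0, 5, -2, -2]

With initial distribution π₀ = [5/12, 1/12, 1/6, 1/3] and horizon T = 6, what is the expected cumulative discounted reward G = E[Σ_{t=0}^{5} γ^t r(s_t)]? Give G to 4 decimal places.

G = -0.1887

t=0: π = [0.4167, 0.0833, 0.1667, 0.3333], E[r] = -0.5833, γ^t·E[r] = -0.583333, running G = -0.583333
t=1: π = [0.2708, 0.2083, 0.3472, 0.1736], E[r] = 0.0000, γ^t·E[r] = 0.000000, running G = -0.583333
t=2: π = [0.2436, 0.2627, 0.3061, 0.1875], E[r] = 0.3264, γ^t·E[r] = 0.159931, running G = -0.423403
t=3: π = [0.2448, 0.2604, 0.3073, 0.1875], E[r] = 0.3125, γ^t·E[r] = 0.107188, running G = -0.316215
t=4: π = [0.2448, 0.2604, 0.3073, 0.1875], E[r] = 0.3125, γ^t·E[r] = 0.075031, running G = -0.241184
t=5: π = [0.2448, 0.2604, 0.3073, 0.1875], E[r] = 0.3125, γ^t·E[r] = 0.052522, running G = -0.188662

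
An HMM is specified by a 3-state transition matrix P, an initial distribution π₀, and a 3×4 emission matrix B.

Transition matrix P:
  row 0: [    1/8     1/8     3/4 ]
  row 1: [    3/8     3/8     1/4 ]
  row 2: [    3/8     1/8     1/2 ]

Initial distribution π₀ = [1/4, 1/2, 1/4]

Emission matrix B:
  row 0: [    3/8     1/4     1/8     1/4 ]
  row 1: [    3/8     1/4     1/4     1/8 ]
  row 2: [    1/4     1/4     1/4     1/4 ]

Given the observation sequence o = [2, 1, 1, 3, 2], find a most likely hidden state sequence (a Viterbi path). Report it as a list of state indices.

t=0: δ = [3.125e-02, 1.250e-01, 6.250e-02]  (obs o_0=2)
t=1: δ = [1.172e-02, 1.172e-02, 7.812e-03]  ψ = [1, 1, 1]  (obs o_1=1)
t=2: δ = [1.099e-03, 1.099e-03, 2.197e-03]  ψ = [1, 1, 0]  (obs o_2=1)
t=3: δ = [2.060e-04, 5.150e-05, 2.747e-04]  ψ = [2, 1, 2]  (obs o_3=3)
t=4: δ = [1.287e-05, 8.583e-06, 3.862e-05]  ψ = [2, 2, 0]  (obs o_4=2)
backtrack: best end state = 2; path = [1, 0, 2, 0, 2]

path = [1, 0, 2, 0, 2]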